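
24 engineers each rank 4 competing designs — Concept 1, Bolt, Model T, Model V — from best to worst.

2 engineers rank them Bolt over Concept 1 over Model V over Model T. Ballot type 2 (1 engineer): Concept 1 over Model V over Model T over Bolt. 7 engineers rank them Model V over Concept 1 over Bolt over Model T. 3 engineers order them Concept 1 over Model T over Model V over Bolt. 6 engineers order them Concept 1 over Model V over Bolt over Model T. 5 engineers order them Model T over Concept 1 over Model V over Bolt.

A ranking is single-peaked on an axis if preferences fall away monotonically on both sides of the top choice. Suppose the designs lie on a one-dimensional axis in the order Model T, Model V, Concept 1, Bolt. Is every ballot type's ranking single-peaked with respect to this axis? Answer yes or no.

no

Axis positions: Model T=1, Model V=2, Concept 1=3, Bolt=4.
Ballot type 1 (peak Bolt at position 4): ranking walks positions 4-3-2-1, expanding outward from the peak — single-peaked.
Ballot type 2 (peak Concept 1 at position 3): ranking walks positions 3-2-1-4, expanding outward from the peak — single-peaked.
Ballot type 3 (peak Model V at position 2): ranking walks positions 2-3-4-1, expanding outward from the peak — single-peaked.
Ballot type 4: ranking walks positions 3-1-2-4; Model T is ranked above Model V even though Model V lies between Model T and the peak Concept 1 on the axis — preferences dip and rise again. Not single-peaked.
Ballot type 5 (peak Concept 1 at position 3): ranking walks positions 3-2-4-1, expanding outward from the peak — single-peaked.
Ballot type 6: ranking walks positions 1-3-2-4; Concept 1 is ranked above Model V even though Model V lies between Concept 1 and the peak Model T on the axis — preferences dip and rise again. Not single-peaked.
Ballot type 4 violates single-peakedness, so the profile is not single-peaked on this axis.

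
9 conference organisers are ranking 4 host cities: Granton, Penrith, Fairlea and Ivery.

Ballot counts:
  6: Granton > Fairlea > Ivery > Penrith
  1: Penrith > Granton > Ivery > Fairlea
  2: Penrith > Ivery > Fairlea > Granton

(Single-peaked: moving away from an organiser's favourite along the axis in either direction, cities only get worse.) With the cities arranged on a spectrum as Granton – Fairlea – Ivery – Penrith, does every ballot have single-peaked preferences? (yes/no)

no

Axis positions: Granton=1, Fairlea=2, Ivery=3, Penrith=4.
Group 1 (peak Granton at position 1): ranking walks positions 1-2-3-4, expanding outward from the peak — single-peaked.
Group 2: ranking walks positions 4-1-3-2; Granton is ranked above Ivery even though Ivery lies between Granton and the peak Penrith on the axis — preferences dip and rise again. Not single-peaked.
Group 3 (peak Penrith at position 4): ranking walks positions 4-3-2-1, expanding outward from the peak — single-peaked.
Group 2 violates single-peakedness, so the profile is not single-peaked on this axis.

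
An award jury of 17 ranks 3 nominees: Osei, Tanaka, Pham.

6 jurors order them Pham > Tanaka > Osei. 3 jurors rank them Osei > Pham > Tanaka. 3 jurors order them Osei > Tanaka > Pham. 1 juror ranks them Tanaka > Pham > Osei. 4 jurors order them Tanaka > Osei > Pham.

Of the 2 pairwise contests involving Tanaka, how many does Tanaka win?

Tanaka against each rival (17 jurors):
Tanaka vs Osei: Tanaka, 11–6.
Tanaka vs Pham: 8 to 9, Pham.
Tanaka beats Osei; loses to Pham — 1 pairwise win.

1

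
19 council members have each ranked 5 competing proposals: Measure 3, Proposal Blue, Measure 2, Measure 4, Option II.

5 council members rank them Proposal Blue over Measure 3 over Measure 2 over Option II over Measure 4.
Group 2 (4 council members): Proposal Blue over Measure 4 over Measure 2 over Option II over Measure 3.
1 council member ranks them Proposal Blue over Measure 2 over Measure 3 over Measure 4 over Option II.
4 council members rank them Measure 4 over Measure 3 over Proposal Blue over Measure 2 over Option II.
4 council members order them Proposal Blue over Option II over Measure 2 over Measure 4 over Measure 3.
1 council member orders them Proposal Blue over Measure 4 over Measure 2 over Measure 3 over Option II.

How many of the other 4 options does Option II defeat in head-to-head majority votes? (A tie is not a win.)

0

Option II against each rival (19 council members):
Option II vs Measure 3: 8 to 11, Measure 3.
Option II vs Proposal Blue: Proposal Blue, 19–0.
Option II vs Measure 2: Measure 2 wins 15–4.
Option II vs Measure 4: Measure 4, 10–9.
Option II beats no one; loses to Measure 3, Proposal Blue, Measure 2, Measure 4 — 0 pairwise wins.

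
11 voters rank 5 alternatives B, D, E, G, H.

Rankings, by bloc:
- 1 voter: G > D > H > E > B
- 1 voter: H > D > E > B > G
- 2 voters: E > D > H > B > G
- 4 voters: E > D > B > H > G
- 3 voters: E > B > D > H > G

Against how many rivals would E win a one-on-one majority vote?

4

E against each rival (11 voters):
E vs B: E is ranked higher on 1+1+2+4+3 = 11 ballots, B on 0. E wins 11–0.
E vs D: E preferred on 2+4+3 = 9 ballots; E wins 9–2.
E vs G: E, 10–1.
E vs H: E wins 9–2.
E beats B, D, G, H — 4 pairwise wins.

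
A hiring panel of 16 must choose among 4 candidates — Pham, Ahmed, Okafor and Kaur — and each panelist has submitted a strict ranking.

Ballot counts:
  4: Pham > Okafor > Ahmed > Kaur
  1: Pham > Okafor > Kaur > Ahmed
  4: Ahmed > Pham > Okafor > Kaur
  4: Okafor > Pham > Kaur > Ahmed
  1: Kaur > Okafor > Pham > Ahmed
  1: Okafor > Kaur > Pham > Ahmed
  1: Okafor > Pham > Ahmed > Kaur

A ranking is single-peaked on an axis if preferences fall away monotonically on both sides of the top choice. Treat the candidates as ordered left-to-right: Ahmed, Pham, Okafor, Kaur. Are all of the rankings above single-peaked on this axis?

Axis positions: Ahmed=1, Pham=2, Okafor=3, Kaur=4.
Faction 1 (peak Pham at position 2): ranking walks positions 2-3-1-4, expanding outward from the peak — single-peaked.
Faction 2 (peak Pham at position 2): ranking walks positions 2-3-4-1, expanding outward from the peak — single-peaked.
Faction 3 (peak Ahmed at position 1): ranking walks positions 1-2-3-4, expanding outward from the peak — single-peaked.
Faction 4 (peak Okafor at position 3): ranking walks positions 3-2-4-1, expanding outward from the peak — single-peaked.
Faction 5 (peak Kaur at position 4): ranking walks positions 4-3-2-1, expanding outward from the peak — single-peaked.
Faction 6 (peak Okafor at position 3): ranking walks positions 3-4-2-1, expanding outward from the peak — single-peaked.
Faction 7 (peak Okafor at position 3): ranking walks positions 3-2-1-4, expanding outward from the peak — single-peaked.
Every ranking is single-peaked on this axis.

yes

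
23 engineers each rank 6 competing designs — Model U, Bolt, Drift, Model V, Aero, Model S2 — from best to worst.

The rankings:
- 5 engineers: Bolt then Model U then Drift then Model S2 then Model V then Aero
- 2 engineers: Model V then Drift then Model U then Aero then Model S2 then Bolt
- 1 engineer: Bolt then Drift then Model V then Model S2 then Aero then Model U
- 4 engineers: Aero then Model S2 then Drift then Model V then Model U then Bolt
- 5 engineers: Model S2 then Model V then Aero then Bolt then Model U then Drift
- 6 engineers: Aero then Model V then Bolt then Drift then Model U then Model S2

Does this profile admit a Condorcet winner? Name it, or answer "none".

Pairwise majorities:
Model U vs Bolt: Bolt, 17–6.
Model U vs Drift: Drift wins 13–10.
Model U vs Model V: Model V, 18–5.
Model U vs Aero: Aero wins 16–7.
Model U vs Model S2: Model U, 13–10.
Bolt vs Drift: Bolt, 17–6.
Bolt vs Model V: Model V, 17–6.
Bolt–Aero: Aero 17–6.
Bolt vs Model S2: Bolt wins 12–11.
Drift vs Model V: Model V, 13–10.
Drift vs Aero: Aero wins 15–8.
Drift vs Model S2: Drift, 14–9.
Model V–Aero: Model V 13–10.
Model V–Model S2: Model S2 14–9.
Aero vs Model S2: Aero, 12–11.
Each design drops at least one matchup (Model U loses to Bolt; Bolt loses to Model V; Drift loses to Bolt; Model V loses to Model S2; Aero loses to Model V; Model S2 loses to Model U); the cycle Model U → Model S2 → Model V → Model U rules out a Condorcet winner.

none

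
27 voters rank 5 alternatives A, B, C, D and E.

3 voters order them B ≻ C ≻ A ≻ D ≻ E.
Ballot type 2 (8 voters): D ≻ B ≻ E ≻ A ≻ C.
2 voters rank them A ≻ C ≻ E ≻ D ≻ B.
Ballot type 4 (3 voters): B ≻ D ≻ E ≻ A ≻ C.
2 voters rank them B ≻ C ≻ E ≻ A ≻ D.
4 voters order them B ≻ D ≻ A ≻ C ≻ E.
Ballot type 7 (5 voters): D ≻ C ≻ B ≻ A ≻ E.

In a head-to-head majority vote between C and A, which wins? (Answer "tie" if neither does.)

A

Ballots ranking C above A: 3 + 2 + 5 = 10.
Ballots ranking A above C: 27 − 10 = 17.
A wins the head-to-head 17–10.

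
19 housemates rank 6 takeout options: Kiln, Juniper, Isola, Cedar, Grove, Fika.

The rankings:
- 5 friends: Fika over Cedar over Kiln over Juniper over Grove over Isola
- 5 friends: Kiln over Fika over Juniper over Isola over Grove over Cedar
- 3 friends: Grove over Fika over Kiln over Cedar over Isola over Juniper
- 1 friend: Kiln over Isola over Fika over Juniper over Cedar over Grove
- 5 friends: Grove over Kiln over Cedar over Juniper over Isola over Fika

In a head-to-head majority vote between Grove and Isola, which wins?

Grove

Ballots ranking Grove above Isola: 5 + 3 + 5 = 13.
Ballots ranking Isola above Grove: 19 − 13 = 6.
Grove wins the head-to-head 13–6.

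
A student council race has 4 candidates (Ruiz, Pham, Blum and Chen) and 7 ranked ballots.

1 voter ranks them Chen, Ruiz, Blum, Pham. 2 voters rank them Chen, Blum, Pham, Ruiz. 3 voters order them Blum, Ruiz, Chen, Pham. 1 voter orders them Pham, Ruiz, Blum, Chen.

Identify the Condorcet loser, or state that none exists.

Head-to-head results (7 voters):
Ruiz vs Pham: Ruiz wins 4–3.
Ruiz vs Blum: 1+1 = 2 for Ruiz, 5 for Blum — Blum by 5–2.
Ruiz vs Chen: Ruiz, 4–3.
Pham vs Blum: Blum wins 6–1.
Pham vs Chen: 1 for Pham, 6 for Chen — Chen by 6–1.
Blum vs Chen: 4 to 3, Blum.
Only Pham has no wins; Pham is the Condorcet loser.

Pham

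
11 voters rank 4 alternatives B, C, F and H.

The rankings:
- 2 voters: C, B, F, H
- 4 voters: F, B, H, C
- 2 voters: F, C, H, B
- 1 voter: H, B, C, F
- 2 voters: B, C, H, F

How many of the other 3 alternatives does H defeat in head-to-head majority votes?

H against each rival (11 voters):
H–B: B 8–3.
H vs C: H is ranked higher on 4+1 = 5 ballots, C on 6. C wins 6–5.
H–F: F 8–3.
H beats no one; loses to B, C, F — 0 pairwise wins.

0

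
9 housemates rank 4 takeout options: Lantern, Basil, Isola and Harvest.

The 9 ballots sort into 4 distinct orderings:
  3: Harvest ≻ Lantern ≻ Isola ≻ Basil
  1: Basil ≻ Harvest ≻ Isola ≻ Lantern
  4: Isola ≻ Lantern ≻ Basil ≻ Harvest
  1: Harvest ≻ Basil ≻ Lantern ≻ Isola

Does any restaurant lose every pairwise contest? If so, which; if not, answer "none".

none

Pairwise majorities:
Lantern vs Basil: Lantern wins 7–2.
Lantern vs Isola: Lantern preferred on 3+1 = 4 ballots; Isola wins 5–4.
Lantern vs Harvest: Lantern preferred on 4 ballots; Harvest wins 5–4.
Basil vs Isola: Basil is ranked higher on 1+1 = 2 ballots, Isola on 7. Isola wins 7–2.
Basil vs Harvest: Basil is ranked higher on 1+4 = 5 ballots, Harvest on 4. Basil wins 5–4.
Isola vs Harvest: 4 to 5, Harvest.
No restaurant is winless: Lantern beats Basil; Basil beats Harvest; Isola beats Lantern; Harvest beats Lantern. There is no Condorcet loser.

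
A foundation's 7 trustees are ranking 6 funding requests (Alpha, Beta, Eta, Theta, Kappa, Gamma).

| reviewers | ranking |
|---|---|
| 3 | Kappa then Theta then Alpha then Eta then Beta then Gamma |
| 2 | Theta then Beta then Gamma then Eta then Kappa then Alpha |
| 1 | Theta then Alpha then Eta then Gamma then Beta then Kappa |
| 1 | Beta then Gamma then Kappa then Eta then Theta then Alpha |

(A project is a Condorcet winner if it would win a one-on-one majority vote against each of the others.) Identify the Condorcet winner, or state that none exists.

Head-to-head results (7 reviewers):
Alpha vs Beta: Alpha wins 4–3.
Alpha vs Eta: Alpha, 4–3.
Alpha–Theta: Theta 7–0.
Alpha vs Kappa: Kappa, 6–1.
Alpha vs Gamma: Alpha, 4–3.
Beta vs Eta: Eta, 4–3.
Beta–Theta: Theta 6–1.
Beta vs Kappa: Beta, 4–3.
Beta–Gamma: Beta 6–1.
Eta vs Theta: Theta, 6–1.
Eta vs Kappa: Kappa, 4–3.
Eta–Gamma: Eta 4–3.
Theta–Kappa: Kappa 4–3.
Theta vs Gamma: Theta, 6–1.
Kappa–Gamma: Gamma 4–3.
Each project drops at least one matchup (Alpha loses to Theta; Beta loses to Alpha; Eta loses to Alpha; Theta loses to Kappa; Kappa loses to Beta; Gamma loses to Alpha); the cycle Alpha beats Beta beats Kappa beats Alpha rules out a Condorcet winner.

none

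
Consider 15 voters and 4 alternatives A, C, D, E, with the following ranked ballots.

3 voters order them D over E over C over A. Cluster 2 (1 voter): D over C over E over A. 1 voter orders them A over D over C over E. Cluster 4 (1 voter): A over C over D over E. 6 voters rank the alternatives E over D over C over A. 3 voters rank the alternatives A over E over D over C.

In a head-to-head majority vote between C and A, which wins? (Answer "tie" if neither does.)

Ballots ranking C above A: 3 + 1 + 6 = 10.
Ballots ranking A above C: 15 − 10 = 5.
C wins the head-to-head 10–5.

C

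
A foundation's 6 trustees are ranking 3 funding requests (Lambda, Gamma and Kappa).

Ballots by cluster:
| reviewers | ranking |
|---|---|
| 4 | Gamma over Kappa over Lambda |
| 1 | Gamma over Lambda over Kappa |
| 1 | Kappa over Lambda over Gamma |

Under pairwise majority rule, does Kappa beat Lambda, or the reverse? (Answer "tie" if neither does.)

Ballots ranking Kappa above Lambda: 4 + 1 = 5.
Ballots ranking Lambda above Kappa: 6 − 5 = 1.
Kappa wins the head-to-head 5–1.

Kappa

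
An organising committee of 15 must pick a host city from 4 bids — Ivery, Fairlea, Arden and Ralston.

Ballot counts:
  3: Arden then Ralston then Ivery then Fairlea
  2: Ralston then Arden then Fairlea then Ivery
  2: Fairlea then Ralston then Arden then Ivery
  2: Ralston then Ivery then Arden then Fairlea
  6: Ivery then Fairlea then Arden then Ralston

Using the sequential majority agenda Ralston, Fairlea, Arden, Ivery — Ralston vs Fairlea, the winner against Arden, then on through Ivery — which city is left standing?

Round 1: Ralston vs Fairlea — 7–8, Fairlea advances.
Round 2: Fairlea vs Arden — 8–7, Fairlea advances.
Round 3: Fairlea vs Ivery — 4–11, Ivery advances.
Ivery survives the agenda.

Ivery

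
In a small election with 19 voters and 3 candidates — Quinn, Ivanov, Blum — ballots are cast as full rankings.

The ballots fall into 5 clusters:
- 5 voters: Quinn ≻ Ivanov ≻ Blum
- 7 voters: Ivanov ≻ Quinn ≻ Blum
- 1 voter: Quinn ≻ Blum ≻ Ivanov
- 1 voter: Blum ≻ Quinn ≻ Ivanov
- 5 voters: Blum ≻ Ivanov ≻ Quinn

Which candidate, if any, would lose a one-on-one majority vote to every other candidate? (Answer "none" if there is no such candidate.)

Blum

Head-to-head results (19 voters):
Quinn vs Ivanov: Ivanov wins 12–7.
Quinn vs Blum: Quinn wins 13–6.
Ivanov vs Blum: Ivanov preferred on 5+7 = 12 ballots; Ivanov wins 12–7.
Only Blum has no wins; Blum is the Condorcet loser.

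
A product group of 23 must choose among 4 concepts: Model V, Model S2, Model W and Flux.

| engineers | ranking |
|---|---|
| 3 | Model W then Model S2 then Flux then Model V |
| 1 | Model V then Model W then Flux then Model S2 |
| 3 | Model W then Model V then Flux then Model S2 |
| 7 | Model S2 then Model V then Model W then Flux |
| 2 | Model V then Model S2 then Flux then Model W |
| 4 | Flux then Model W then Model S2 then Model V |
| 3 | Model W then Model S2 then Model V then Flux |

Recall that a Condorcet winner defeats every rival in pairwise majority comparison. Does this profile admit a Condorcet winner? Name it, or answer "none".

Model W

Head-to-head results (23 engineers):
Model V vs Model S2: 6 to 17, Model S2.
Model V vs Model W: Model W wins 13–10.
Model V vs Flux: Model V preferred on 1+3+7+2+3 = 16 ballots; Model V wins 16–7.
Model S2 vs Model W: 7+2 = 9 for Model S2, 14 for Model W — Model W by 14–9.
Model S2 vs Flux: 15 to 8, Model S2.
Model W vs Flux: Model W, 17–6.
Model W wins every pairwise contest, so Model W is the Condorcet winner.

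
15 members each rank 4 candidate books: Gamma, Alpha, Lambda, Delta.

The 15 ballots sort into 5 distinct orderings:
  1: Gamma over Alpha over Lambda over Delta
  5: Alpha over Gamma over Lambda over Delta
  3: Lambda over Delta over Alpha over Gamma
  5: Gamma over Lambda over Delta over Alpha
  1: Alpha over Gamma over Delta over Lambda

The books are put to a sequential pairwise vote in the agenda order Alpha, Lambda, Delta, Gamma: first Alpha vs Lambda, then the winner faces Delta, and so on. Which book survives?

Gamma

Round 1: Alpha vs Lambda — 7–8, Lambda advances.
Round 2: Lambda vs Delta — 14–1, Lambda advances.
Round 3: Lambda vs Gamma — 3–12, Gamma advances.
The agenda winner is Gamma.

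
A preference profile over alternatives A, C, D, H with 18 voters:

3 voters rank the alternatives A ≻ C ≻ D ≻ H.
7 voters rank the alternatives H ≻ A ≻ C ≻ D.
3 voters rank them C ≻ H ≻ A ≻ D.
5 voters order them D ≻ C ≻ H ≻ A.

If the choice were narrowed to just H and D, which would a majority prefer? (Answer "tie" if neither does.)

H

Ballots ranking H above D: 7 + 3 = 10.
Ballots ranking D above H: 18 − 10 = 8.
H wins the head-to-head 10–8.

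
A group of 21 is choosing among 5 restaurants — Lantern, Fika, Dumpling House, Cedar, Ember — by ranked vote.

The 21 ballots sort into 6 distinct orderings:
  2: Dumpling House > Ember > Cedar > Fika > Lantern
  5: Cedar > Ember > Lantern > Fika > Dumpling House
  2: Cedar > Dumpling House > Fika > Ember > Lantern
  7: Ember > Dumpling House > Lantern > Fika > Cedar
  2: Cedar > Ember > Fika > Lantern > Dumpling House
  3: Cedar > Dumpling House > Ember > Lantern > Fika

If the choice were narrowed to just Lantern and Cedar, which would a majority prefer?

Ballots ranking Lantern above Cedar: 7.
Ballots ranking Cedar above Lantern: 21 − 7 = 14.
Cedar wins the head-to-head 14–7.

Cedar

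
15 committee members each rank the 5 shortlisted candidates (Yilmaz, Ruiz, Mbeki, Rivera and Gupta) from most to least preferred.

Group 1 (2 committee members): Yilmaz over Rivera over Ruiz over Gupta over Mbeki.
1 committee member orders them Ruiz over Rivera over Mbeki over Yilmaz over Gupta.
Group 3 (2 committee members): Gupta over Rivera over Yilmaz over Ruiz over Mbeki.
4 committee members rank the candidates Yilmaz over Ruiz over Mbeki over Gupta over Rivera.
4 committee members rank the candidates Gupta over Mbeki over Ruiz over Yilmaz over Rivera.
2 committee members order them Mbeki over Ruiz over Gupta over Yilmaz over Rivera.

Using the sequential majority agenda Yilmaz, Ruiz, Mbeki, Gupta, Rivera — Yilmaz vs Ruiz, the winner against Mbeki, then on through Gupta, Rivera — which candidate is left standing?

Round 1: Yilmaz vs Ruiz — 8–7, Yilmaz advances.
Round 2: Yilmaz vs Mbeki — 8–7, Yilmaz advances.
Round 3: Yilmaz vs Gupta — 7–8, Gupta advances.
Round 4: Gupta vs Rivera — 12–3, Gupta advances.
The agenda winner is Gupta.

Gupta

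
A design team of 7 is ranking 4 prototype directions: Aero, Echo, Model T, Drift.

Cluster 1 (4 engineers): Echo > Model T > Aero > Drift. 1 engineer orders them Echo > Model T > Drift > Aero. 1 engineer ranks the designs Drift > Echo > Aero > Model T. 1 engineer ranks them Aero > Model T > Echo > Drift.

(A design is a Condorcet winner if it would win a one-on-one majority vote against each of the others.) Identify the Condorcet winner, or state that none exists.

Echo

Pairwise majorities:
Aero vs Echo: Echo, 6–1.
Aero vs Model T: Model T wins 5–2.
Aero vs Drift: 5 to 2, Aero.
Echo–Model T: Echo 6–1.
Echo vs Drift: Echo is ranked higher on 4+1+1 = 6 ballots, Drift on 1. Echo wins 6–1.
Model T vs Drift: Model T wins 6–1.
Only Echo has no losses; Echo is the Condorcet winner.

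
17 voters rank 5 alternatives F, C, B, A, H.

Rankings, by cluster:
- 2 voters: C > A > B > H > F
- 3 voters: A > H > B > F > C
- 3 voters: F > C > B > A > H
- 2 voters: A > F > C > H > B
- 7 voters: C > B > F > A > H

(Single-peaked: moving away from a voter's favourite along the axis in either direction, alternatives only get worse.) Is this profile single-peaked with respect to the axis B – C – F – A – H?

Axis positions: B=1, C=2, F=3, A=4, H=5.
Cluster 1: ranking walks positions 2-4-1-5-3; A is ranked above F even though F lies between A and the peak C on the axis — preferences dip and rise again. Not single-peaked.
Cluster 2: ranking walks positions 4-5-1-3-2; B is ranked above F even though F lies between B and the peak A on the axis — preferences dip and rise again. Not single-peaked.
Cluster 3 (peak F at position 3): ranking walks positions 3-2-1-4-5, expanding outward from the peak — single-peaked.
Cluster 4 (peak A at position 4): ranking walks positions 4-3-2-5-1, expanding outward from the peak — single-peaked.
Cluster 5 (peak C at position 2): ranking walks positions 2-1-3-4-5, expanding outward from the peak — single-peaked.
Cluster 1 violates single-peakedness, so the profile is not single-peaked on this axis.

no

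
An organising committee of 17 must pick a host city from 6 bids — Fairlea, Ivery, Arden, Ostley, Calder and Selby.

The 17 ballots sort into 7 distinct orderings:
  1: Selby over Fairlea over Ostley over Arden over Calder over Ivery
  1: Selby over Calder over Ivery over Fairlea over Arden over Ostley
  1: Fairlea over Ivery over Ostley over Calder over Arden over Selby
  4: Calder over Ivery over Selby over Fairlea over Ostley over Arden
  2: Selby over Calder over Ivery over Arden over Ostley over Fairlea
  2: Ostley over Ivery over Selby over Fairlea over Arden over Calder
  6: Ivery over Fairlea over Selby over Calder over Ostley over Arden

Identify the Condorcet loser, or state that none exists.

Arden

Pairwise majorities:
Fairlea vs Ivery: 1+1 = 2 for Fairlea, 15 for Ivery — Ivery by 15–2.
Fairlea vs Arden: Fairlea, 15–2.
Fairlea–Ostley: Fairlea 13–4.
Fairlea vs Calder: Fairlea, 10–7.
Fairlea–Selby: Selby 10–7.
Ivery vs Arden: Ivery, 16–1.
Ivery vs Ostley: Ivery is ranked higher on 1+1+4+2+6 = 14 ballots, Ostley on 3. Ivery wins 14–3.
Ivery vs Calder: Ivery, 9–8.
Ivery vs Selby: Ivery is ranked higher on 1+4+2+6 = 13 ballots, Selby on 4. Ivery wins 13–4.
Arden vs Ostley: Arden is ranked higher on 1+2 = 3 ballots, Ostley on 14. Ostley wins 14–3.
Arden vs Calder: Calder wins 14–3.
Arden vs Selby: 1 to 16, Selby.
Ostley vs Calder: Calder, 13–4.
Ostley–Selby: Selby 14–3.
Calder vs Selby: 1+4 = 5 for Calder, 12 for Selby — Selby by 12–5.
Arden is beaten in every head-to-head and is the Condorcet loser.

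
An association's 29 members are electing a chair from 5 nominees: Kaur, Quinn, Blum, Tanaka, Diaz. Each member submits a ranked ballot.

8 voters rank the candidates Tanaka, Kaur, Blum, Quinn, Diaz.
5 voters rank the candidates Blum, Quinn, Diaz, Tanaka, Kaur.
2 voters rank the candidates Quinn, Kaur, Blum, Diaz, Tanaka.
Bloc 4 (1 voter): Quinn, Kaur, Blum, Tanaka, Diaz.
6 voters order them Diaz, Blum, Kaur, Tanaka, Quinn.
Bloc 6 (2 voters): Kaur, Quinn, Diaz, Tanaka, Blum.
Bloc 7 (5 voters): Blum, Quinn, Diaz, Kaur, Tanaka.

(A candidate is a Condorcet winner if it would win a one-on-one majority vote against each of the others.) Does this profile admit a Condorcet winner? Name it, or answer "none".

Blum

Pairwise majorities:
Kaur vs Quinn: Kaur wins 16–13.
Kaur–Blum: Blum 16–13.
Kaur vs Tanaka: Kaur, 16–13.
Kaur vs Diaz: Diaz wins 16–13.
Quinn vs Blum: Blum wins 24–5.
Quinn–Tanaka: Quinn 15–14.
Quinn vs Diaz: Quinn wins 23–6.
Blum–Tanaka: Blum 19–10.
Blum–Diaz: Blum 21–8.
Tanaka–Diaz: Diaz 20–9.
Blum beats each of Kaur, Quinn, Tanaka, Diaz — Blum is the Condorcet winner.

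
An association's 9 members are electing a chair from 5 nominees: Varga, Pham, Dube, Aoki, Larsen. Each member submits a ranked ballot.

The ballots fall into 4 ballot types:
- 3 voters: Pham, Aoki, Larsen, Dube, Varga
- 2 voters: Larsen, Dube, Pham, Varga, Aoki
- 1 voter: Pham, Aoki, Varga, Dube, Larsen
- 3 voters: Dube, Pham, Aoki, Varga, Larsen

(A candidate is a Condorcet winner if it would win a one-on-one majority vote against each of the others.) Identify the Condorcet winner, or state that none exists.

none

Pairwise majorities:
Varga–Pham: Pham 9–0.
Varga–Dube: Dube 8–1.
Varga–Aoki: Aoki 7–2.
Varga vs Larsen: Larsen, 5–4.
Pham–Dube: Dube 5–4.
Pham–Aoki: Pham 9–0.
Pham–Larsen: Pham 7–2.
Dube vs Aoki: Dube, 5–4.
Dube vs Larsen: Larsen, 5–4.
Aoki vs Larsen: Aoki wins 7–2.
No candidate is unbeaten: Varga loses to Pham; Pham loses to Dube; Dube loses to Larsen; Aoki loses to Pham; Larsen loses to Pham. In particular Pham beats Larsen beats Dube beats Pham is a majority cycle — no Condorcet winner exists.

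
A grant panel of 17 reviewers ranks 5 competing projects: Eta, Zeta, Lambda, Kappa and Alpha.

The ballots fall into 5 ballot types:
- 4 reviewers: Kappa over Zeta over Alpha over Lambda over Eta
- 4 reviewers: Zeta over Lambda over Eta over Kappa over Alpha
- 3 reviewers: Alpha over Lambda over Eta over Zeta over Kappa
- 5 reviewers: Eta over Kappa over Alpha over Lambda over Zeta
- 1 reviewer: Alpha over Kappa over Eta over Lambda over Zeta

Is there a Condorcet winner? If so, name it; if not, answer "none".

none

Head-to-head results (17 reviewers):
Eta vs Zeta: 3+5+1 = 9 for Eta, 8 for Zeta — Eta by 9–8.
Eta vs Lambda: 6 to 11, Lambda.
Eta vs Kappa: Eta wins 12–5.
Eta vs Alpha: Eta preferred on 4+5 = 9 ballots; Eta wins 9–8.
Zeta–Lambda: Lambda 9–8.
Zeta vs Kappa: 7 to 10, Kappa.
Zeta vs Alpha: Alpha wins 9–8.
Lambda vs Kappa: Lambda preferred on 4+3 = 7 ballots; Kappa wins 10–7.
Lambda vs Alpha: Alpha, 13–4.
Kappa vs Alpha: Kappa is ranked higher on 4+4+5 = 13 ballots, Alpha on 4. Kappa wins 13–4.
No project is unbeaten: Eta loses to Lambda; Zeta loses to Eta; Lambda loses to Kappa; Kappa loses to Eta; Alpha loses to Eta. In particular Eta beats Kappa beats Lambda beats Eta is a majority cycle — no Condorcet winner exists.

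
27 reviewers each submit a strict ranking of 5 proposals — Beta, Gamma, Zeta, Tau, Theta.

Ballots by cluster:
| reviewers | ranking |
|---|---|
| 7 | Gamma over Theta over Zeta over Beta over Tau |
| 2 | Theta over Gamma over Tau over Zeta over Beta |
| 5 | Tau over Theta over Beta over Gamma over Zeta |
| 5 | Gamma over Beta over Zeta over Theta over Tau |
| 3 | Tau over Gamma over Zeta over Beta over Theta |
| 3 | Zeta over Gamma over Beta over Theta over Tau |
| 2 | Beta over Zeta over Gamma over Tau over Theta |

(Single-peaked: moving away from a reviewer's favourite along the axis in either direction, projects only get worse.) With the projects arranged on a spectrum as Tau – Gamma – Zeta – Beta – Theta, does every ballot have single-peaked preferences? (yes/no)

Axis positions: Tau=1, Gamma=2, Zeta=3, Beta=4, Theta=5.
Cluster 1: ranking walks positions 2-5-3-4-1; Theta is ranked above Zeta even though Zeta lies between Theta and the peak Gamma on the axis — preferences dip and rise again. Not single-peaked.
Cluster 2: ranking walks positions 5-2-1-3-4; Gamma is ranked above Beta even though Beta lies between Gamma and the peak Theta on the axis — preferences dip and rise again. Not single-peaked.
Cluster 3: ranking walks positions 1-5-4-2-3; Theta is ranked above Gamma even though Gamma lies between Theta and the peak Tau on the axis — preferences dip and rise again. Not single-peaked.
Cluster 4: ranking walks positions 2-4-3-5-1; Beta is ranked above Zeta even though Zeta lies between Beta and the peak Gamma on the axis — preferences dip and rise again. Not single-peaked.
Cluster 5 (peak Tau at position 1): ranking walks positions 1-2-3-4-5, expanding outward from the peak — single-peaked.
Cluster 6 (peak Zeta at position 3): ranking walks positions 3-2-4-5-1, expanding outward from the peak — single-peaked.
Cluster 7 (peak Beta at position 4): ranking walks positions 4-3-2-1-5, expanding outward from the peak — single-peaked.
Cluster 1 violates single-peakedness, so the profile is not single-peaked on this axis.

no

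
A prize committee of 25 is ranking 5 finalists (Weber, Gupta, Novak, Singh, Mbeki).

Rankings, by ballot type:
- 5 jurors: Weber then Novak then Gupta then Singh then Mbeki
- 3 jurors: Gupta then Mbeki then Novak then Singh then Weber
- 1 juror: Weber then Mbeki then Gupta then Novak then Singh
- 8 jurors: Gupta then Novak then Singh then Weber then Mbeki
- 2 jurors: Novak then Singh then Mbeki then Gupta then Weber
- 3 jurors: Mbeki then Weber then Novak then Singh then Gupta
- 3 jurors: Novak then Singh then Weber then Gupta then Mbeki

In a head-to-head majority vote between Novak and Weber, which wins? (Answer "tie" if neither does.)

Ballots ranking Novak above Weber: 3 + 8 + 2 + 3 = 16.
Ballots ranking Weber above Novak: 25 − 16 = 9.
Novak wins the head-to-head 16–9.

Novak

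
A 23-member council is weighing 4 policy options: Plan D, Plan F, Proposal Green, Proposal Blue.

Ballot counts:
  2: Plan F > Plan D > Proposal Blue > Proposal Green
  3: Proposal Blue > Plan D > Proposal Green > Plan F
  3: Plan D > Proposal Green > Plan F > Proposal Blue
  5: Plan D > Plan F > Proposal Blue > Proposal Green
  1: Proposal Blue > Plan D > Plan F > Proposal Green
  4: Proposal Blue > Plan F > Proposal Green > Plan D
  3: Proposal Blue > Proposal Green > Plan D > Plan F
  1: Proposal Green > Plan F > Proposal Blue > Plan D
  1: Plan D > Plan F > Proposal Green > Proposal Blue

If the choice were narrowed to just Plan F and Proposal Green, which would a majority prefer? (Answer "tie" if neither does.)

Plan F

Ballots ranking Plan F above Proposal Green: 2 + 5 + 1 + 4 + 1 = 13.
Ballots ranking Proposal Green above Plan F: 23 − 13 = 10.
Plan F wins the head-to-head 13–10.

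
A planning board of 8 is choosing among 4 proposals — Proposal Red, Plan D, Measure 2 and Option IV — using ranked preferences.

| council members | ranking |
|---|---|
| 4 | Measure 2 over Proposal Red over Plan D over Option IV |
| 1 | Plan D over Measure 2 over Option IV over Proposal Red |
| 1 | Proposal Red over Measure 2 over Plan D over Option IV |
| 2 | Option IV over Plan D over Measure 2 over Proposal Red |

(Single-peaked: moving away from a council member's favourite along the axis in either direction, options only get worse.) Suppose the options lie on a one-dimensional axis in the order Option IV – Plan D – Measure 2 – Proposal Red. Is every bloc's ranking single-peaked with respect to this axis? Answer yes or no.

yes

Axis positions: Option IV=1, Plan D=2, Measure 2=3, Proposal Red=4.
Bloc 1 (peak Measure 2 at position 3): ranking walks positions 3-4-2-1, expanding outward from the peak — single-peaked.
Bloc 2 (peak Plan D at position 2): ranking walks positions 2-3-1-4, expanding outward from the peak — single-peaked.
Bloc 3 (peak Proposal Red at position 4): ranking walks positions 4-3-2-1, expanding outward from the peak — single-peaked.
Bloc 4 (peak Option IV at position 1): ranking walks positions 1-2-3-4, expanding outward from the peak — single-peaked.
Every ranking is single-peaked on this axis.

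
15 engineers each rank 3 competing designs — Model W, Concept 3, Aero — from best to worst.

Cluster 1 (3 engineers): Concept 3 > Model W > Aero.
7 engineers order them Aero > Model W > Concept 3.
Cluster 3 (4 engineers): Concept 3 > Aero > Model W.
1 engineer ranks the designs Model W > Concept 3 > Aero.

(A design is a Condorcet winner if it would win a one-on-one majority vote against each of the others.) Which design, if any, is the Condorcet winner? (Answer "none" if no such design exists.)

Pairwise majorities:
Model W vs Concept 3: Model W, 8–7.
Model W–Aero: Aero 11–4.
Concept 3 vs Aero: Concept 3, 8–7.
Each design drops at least one matchup (Model W loses to Aero; Concept 3 loses to Model W; Aero loses to Concept 3); the cycle Model W beats Concept 3 beats Aero beats Model W rules out a Condorcet winner.

none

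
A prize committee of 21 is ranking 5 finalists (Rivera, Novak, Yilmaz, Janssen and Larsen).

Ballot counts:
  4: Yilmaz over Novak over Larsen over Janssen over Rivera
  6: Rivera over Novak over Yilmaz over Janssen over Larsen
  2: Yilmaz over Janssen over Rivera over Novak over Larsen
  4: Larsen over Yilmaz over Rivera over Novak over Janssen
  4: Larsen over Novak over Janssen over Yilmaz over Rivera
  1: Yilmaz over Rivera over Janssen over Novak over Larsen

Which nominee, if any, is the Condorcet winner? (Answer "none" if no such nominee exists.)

Yilmaz

Head-to-head results (21 jurors):
Rivera–Novak: Rivera 13–8.
Rivera–Yilmaz: Yilmaz 15–6.
Rivera vs Janssen: Rivera, 11–10.
Rivera–Larsen: Larsen 12–9.
Novak vs Yilmaz: Yilmaz, 11–10.
Novak vs Janssen: Novak wins 18–3.
Novak vs Larsen: Novak, 13–8.
Yilmaz vs Janssen: Yilmaz wins 17–4.
Yilmaz vs Larsen: Yilmaz wins 13–8.
Janssen–Larsen: Larsen 12–9.
Yilmaz defeats every rival head-to-head and is the Condorcet winner.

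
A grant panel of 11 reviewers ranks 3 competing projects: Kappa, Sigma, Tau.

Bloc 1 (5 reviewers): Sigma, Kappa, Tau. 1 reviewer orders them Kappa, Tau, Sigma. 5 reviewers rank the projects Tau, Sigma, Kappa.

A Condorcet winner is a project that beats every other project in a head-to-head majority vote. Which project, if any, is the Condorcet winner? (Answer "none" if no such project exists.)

Pairwise majorities:
Kappa–Sigma: Sigma 10–1.
Kappa vs Tau: Kappa is ranked higher on 5+1 = 6 ballots, Tau on 5. Kappa wins 6–5.
Sigma vs Tau: 5 to 6, Tau.
Each project drops at least one matchup (Kappa loses to Sigma; Sigma loses to Tau; Tau loses to Kappa); the cycle Kappa > Tau > Sigma > Kappa rules out a Condorcet winner.

none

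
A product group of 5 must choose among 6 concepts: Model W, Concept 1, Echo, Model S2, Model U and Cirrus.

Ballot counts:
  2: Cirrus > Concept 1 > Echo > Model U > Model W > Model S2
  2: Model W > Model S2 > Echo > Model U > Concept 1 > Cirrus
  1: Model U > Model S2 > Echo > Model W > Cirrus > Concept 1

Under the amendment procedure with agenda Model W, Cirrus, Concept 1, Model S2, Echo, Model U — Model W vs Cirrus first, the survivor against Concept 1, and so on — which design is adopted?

Echo

Round 1: Model W vs Cirrus — 3–2, Model W advances.
Round 2: Model W vs Concept 1 — 3–2, Model W advances.
Round 3: Model W vs Model S2 — 4–1, Model W advances.
Round 4: Model W vs Echo — 2–3, Echo advances.
Round 5: Echo vs Model U — 4–1, Echo advances.
The agenda winner is Echo.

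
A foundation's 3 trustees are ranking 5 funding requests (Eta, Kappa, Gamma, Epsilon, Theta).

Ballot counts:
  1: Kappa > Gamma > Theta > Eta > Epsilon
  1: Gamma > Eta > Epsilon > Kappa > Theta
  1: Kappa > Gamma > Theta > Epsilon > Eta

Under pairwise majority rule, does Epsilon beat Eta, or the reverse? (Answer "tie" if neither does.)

Ballots ranking Epsilon above Eta: 1.
Ballots ranking Eta above Epsilon: 3 − 1 = 2.
Eta wins the head-to-head 2–1.

Eta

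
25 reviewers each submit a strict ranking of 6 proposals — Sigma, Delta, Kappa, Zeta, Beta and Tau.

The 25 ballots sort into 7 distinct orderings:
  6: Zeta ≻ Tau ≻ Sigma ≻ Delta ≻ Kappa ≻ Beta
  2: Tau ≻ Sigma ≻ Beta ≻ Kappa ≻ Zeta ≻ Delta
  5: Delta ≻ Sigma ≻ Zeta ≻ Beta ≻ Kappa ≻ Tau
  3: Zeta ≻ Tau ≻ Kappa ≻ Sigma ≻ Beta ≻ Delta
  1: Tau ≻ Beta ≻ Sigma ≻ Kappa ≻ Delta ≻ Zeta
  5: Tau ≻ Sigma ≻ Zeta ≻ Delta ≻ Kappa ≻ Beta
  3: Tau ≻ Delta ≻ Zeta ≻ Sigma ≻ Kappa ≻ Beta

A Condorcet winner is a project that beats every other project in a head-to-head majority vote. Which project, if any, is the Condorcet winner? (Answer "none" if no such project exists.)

none

Check each pair by majority over 25 ballots:
Sigma vs Delta: Sigma preferred on 6+2+3+1+5 = 17 ballots; Sigma wins 17–8.
Sigma vs Kappa: Sigma is ranked higher on 6+2+5+1+5+3 = 22 ballots, Kappa on 3. Sigma wins 22–3.
Sigma vs Zeta: Sigma preferred on 2+5+1+5 = 13 ballots; Sigma wins 13–12.
Sigma vs Beta: Sigma is ranked higher on 6+2+5+3+5+3 = 24 ballots, Beta on 1. Sigma wins 24–1.
Sigma vs Tau: Sigma preferred on 5 ballots; Tau wins 20–5.
Delta vs Kappa: Delta is ranked higher on 6+5+5+3 = 19 ballots, Kappa on 6. Delta wins 19–6.
Delta vs Zeta: Delta is ranked higher on 5+1+3 = 9 ballots, Zeta on 16. Zeta wins 16–9.
Delta vs Beta: Delta is ranked higher on 6+5+5+3 = 19 ballots, Beta on 6. Delta wins 19–6.
Delta vs Tau: 5 to 20, Tau.
Kappa vs Zeta: Kappa preferred on 2+1 = 3 ballots; Zeta wins 22–3.
Kappa vs Beta: Kappa preferred on 6+3+5+3 = 17 ballots; Kappa wins 17–8.
Kappa vs Tau: 5 to 20, Tau.
Zeta vs Beta: 22 to 3, Zeta.
Zeta vs Tau: 6+5+3 = 14 for Zeta, 11 for Tau — Zeta by 14–11.
Beta vs Tau: Beta is ranked higher on 5 ballots, Tau on 20. Tau wins 20–5.
Each project drops at least one matchup (Sigma loses to Tau; Delta loses to Sigma; Kappa loses to Sigma; Zeta loses to Sigma; Beta loses to Sigma; Tau loses to Zeta); the cycle Sigma > Zeta > Tau > Sigma rules out a Condorcet winner.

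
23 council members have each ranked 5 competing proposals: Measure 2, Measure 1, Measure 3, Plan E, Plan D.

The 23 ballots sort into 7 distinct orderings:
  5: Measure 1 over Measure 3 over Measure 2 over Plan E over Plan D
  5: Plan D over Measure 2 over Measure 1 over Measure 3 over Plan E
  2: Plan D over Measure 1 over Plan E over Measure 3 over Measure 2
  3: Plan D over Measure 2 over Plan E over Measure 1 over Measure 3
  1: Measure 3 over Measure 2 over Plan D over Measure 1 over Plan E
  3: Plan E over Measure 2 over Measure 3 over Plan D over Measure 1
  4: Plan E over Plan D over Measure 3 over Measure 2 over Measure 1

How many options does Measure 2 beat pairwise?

2

Measure 2 against each rival (23 council members):
Measure 2 vs Measure 1: Measure 2 is ranked higher on 5+3+1+3+4 = 16 ballots, Measure 1 on 7. Measure 2 wins 16–7.
Measure 2–Measure 3: Measure 3 12–11.
Measure 2 vs Plan E: Measure 2 wins 14–9.
Measure 2 vs Plan D: Measure 2 is ranked higher on 5+1+3 = 9 ballots, Plan D on 14. Plan D wins 14–9.
Measure 2 beats Measure 1, Plan E; loses to Measure 3, Plan D — 2 pairwise wins.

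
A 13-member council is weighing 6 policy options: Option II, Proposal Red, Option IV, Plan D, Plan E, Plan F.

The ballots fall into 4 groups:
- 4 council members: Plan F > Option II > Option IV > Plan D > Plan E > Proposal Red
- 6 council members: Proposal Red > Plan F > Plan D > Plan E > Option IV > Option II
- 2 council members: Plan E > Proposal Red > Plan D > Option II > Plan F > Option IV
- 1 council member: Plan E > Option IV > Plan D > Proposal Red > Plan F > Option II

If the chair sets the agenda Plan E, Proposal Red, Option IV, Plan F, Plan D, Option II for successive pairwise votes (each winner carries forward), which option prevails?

Plan F

Round 1: Plan E vs Proposal Red — 7–6, Plan E advances.
Round 2: Plan E vs Option IV — 9–4, Plan E advances.
Round 3: Plan E vs Plan F — 3–10, Plan F advances.
Round 4: Plan F vs Plan D — 10–3, Plan F advances.
Round 5: Plan F vs Option II — 11–2, Plan F advances.
The agenda winner is Plan F.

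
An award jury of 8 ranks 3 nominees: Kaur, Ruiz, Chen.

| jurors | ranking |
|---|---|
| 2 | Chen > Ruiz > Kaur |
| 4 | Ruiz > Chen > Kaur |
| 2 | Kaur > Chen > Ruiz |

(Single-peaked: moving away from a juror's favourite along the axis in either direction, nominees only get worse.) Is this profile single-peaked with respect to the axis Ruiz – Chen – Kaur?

Axis positions: Ruiz=1, Chen=2, Kaur=3.
Group 1 (peak Chen at position 2): ranking walks positions 2-1-3, expanding outward from the peak — single-peaked.
Group 2 (peak Ruiz at position 1): ranking walks positions 1-2-3, expanding outward from the peak — single-peaked.
Group 3 (peak Kaur at position 3): ranking walks positions 3-2-1, expanding outward from the peak — single-peaked.
Every ranking is single-peaked on this axis.

yes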